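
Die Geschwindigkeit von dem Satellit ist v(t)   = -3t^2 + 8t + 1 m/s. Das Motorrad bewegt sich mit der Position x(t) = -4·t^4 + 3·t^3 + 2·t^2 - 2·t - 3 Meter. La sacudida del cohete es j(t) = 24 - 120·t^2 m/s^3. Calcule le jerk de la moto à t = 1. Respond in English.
Starting from position x(t) = -4·t^4 + 3·t^3 + 2·t^2 - 2·t - 3, we take 3 derivatives. Taking d/dt of x(t), we find v(t) = -16·t^3 + 9·t^2 + 4·t - 2. The derivative of velocity gives acceleration: a(t) = -48·t^2 + 18·t + 4. Differentiating acceleration, we get jerk: j(t) = 18 - 96·t. We have jerk j(t) = 18 - 96·t. Substituting t = 1: j(1) = -78.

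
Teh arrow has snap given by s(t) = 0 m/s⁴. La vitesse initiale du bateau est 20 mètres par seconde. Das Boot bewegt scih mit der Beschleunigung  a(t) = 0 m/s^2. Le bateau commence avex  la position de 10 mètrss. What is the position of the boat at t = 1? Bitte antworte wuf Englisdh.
To find the answer, we compute 2 integrals of a(t) = 0. The integral of acceleration is velocity. Using v(0) = 20, we get v(t) = 20. Integrating velocity and using the initial condition x(0) = 10, we get x(t) = 20·t + 10. From the given position equation x(t) = 20·t + 10, we substitute t = 1 to get x = 30.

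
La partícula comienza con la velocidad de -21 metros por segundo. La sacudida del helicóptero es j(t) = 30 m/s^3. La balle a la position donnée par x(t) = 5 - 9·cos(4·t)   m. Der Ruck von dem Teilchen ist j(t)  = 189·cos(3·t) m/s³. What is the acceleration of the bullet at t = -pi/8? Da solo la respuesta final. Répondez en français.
a(-pi/8) = 0.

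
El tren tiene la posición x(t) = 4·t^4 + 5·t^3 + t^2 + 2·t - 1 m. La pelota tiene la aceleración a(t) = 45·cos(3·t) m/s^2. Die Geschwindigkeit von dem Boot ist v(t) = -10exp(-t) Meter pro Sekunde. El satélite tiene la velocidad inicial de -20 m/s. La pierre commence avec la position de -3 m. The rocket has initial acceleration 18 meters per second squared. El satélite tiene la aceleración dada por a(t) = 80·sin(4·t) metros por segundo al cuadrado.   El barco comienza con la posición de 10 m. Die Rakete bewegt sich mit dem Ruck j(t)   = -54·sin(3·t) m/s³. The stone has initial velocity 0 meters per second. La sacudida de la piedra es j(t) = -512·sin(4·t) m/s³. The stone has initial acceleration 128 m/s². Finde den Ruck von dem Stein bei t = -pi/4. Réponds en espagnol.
De la ecuación de la sacudida j(t) = -512·sin(4·t), sustituimos t = -pi/4 para obtener j = 0.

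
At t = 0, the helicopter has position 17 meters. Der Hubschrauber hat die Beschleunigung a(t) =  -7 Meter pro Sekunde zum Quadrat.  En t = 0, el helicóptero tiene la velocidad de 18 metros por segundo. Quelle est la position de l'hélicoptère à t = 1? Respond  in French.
Nous devons trouver la primitive de notre équation de l'accélération a(t) = -7 2 fois. En intégrant l'accélération et en utilisant la condition initiale v(0) = 18, nous obtenons v(t) = 18 - 7·t. L'intégrale de la vitesse, avec x(0) = 17, donne la position: x(t) = -7·t^2/2 + 18·t + 17. Nous avons la position x(t) = -7·t^2/2 + 18·t + 17. En substituant t = 1: x(1) = 63/2.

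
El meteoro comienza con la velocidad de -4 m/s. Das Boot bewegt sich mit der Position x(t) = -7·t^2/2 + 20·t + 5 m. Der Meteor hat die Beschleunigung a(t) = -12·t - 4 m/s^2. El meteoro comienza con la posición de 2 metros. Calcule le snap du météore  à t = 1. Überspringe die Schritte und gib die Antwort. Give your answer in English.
The answer is 0.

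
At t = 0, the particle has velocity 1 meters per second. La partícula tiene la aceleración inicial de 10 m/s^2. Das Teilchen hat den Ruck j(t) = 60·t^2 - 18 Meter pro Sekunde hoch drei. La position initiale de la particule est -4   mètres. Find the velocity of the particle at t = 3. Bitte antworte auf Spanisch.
Para resolver esto, necesitamos tomar 2 integrales de nuestra ecuación de la sacudida j(t) = 60·t^2 - 18. Tomando ∫j(t)dt y aplicando a(0) = 10, encontramos a(t) = 20·t^3 - 18·t + 10. La integral de la aceleración es la velocidad. Usando v(0) = 1, obtenemos v(t) = 5·t^4 - 9·t^2 + 10·t + 1. Tenemos la velocidad v(t) = 5·t^4 - 9·t^2 + 10·t + 1. Sustituyendo t = 3: v(3) = 355.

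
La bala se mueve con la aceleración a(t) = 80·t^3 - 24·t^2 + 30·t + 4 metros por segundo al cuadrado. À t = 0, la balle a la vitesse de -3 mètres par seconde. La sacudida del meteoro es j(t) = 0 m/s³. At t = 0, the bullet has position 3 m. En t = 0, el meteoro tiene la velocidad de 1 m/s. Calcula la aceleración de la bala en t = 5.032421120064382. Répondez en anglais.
From the given acceleration equation a(t) = 80·t^3 - 24·t^2 + 30·t + 4, we substitute t = 5.032421120064382 to get a = 9742.95713921005.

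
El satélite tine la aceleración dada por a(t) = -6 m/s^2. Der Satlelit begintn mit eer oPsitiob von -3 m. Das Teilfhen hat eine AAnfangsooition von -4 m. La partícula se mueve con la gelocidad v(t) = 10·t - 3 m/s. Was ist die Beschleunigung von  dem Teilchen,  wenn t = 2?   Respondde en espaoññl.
Para resolver esto, necesitamos tomar 1 derivada de nuestra ecuación de la velocidad v(t) = 10·t - 3. Derivando la velocidad, obtenemos la aceleración: a(t) = 10. Tenemos la aceleración a(t) = 10. Sustituyendo t = 2: a(2) = 10.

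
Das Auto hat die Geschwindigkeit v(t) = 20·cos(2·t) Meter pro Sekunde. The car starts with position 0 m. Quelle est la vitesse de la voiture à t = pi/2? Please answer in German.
Aus der Gleichung für die Geschwindigkeit v(t) = 20·cos(2·t), setzen wir t = pi/2 ein und erhalten v = -20.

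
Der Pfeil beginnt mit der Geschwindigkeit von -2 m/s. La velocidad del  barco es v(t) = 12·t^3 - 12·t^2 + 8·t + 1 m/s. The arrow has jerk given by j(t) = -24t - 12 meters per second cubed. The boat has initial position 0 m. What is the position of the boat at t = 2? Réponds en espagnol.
Partiendo de la velocidad v(t) = 12·t^3 - 12·t^2 + 8·t + 1, tomamos 1 integral. Integrando la velocidad y usando la condición inicial x(0) = 0, obtenemos x(t) = 3·t^4 - 4·t^3 + 4·t^2 + t. Usando x(t) = 3·t^4 - 4·t^3 + 4·t^2 + t y sustituyendo t = 2, encontramos x = 34.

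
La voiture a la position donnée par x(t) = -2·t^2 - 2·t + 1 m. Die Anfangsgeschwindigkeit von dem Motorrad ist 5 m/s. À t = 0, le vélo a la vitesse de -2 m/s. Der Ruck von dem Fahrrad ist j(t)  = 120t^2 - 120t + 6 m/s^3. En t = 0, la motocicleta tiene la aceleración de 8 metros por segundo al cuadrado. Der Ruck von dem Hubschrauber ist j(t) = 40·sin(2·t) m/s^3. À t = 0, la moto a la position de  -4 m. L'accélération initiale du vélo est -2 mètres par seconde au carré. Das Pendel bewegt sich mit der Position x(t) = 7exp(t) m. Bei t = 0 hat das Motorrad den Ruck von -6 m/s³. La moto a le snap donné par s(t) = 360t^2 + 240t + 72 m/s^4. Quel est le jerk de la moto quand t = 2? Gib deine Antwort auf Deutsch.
Um dies zu lösen, müssen wir 1 Integral unserer Gleichung für den Snap s(t) = 360·t^2 + 240·t + 72 finden. Mit ∫s(t)dt und Anwendung von j(0) = -6, finden wir j(t) = 120·t^3 + 120·t^2 + 72·t - 6. Mit j(t) = 120·t^3 + 120·t^2 + 72·t - 6 und Einsetzen von t = 2, finden wir j = 1578.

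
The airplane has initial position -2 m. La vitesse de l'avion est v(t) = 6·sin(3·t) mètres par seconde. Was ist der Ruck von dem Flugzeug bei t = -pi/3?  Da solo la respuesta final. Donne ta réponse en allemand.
Die Antwort ist 0.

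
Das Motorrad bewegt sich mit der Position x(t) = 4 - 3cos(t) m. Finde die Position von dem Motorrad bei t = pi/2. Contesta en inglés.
Using x(t) = 4 - 3·cos(t) and substituting t = pi/2, we find x = 4.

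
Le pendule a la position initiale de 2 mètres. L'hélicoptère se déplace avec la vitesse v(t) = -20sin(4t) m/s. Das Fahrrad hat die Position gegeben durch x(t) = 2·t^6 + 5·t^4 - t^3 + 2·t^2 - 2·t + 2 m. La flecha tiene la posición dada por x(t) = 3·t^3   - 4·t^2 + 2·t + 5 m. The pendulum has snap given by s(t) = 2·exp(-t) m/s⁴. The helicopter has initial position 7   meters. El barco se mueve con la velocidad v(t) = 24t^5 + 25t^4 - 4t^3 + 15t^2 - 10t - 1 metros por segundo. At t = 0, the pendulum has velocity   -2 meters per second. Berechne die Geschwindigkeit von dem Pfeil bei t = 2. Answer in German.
Ausgehend von der Position x(t) = 3·t^3 - 4·t^2 + 2·t + 5, nehmen wir 1 Ableitung. Mit d/dt von x(t) finden wir v(t) = 9·t^2 - 8·t + 2. Aus der Gleichung für die Geschwindigkeit v(t) = 9·t^2 - 8·t + 2, setzen wir t = 2 ein und erhalten v = 22.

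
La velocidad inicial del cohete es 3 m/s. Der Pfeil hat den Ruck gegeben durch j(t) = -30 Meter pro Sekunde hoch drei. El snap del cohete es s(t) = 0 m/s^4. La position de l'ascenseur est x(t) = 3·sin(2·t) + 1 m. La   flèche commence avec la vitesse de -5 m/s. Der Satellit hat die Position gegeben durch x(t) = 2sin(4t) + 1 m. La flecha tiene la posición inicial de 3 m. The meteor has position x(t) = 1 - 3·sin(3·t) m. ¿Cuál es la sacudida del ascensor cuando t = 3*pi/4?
Para resolver esto, necesitamos tomar 3 derivadas de nuestra ecuación de la posición x(t) = 3·sin(2·t) + 1. Tomando d/dt de x(t), encontramos v(t) = 6·cos(2·t). Tomando d/dt de v(t), encontramos a(t) = -12·sin(2·t). Tomando d/dt de a(t), encontramos j(t) = -24·cos(2·t). Usando j(t) = -24·cos(2·t) y sustituyendo t = 3*pi/4, encontramos j = 0.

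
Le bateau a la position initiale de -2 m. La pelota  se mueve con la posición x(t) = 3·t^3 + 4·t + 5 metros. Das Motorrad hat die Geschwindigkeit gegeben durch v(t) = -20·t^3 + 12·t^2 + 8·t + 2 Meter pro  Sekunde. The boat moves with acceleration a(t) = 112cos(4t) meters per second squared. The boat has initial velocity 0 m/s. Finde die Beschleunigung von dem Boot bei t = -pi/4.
Mit a(t) = 112·cos(4·t) und Einsetzen von t = -pi/4, finden wir a = -112.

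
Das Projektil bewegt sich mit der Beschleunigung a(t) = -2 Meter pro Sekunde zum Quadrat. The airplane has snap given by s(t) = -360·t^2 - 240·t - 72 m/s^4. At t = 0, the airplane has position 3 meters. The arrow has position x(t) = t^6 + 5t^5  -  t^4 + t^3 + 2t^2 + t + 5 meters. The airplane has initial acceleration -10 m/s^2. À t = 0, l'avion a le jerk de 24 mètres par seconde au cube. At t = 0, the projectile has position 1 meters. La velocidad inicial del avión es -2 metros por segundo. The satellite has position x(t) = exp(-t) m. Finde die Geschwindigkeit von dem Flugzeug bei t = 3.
Wir müssen das Integral unserer Gleichung für den Snap s(t) = -360·t^2 - 240·t - 72 3-mal finden. Die Stammfunktion von dem Snap, mit j(0) = 24, ergibt den Ruck: j(t) = -120·t^3 - 120·t^2 - 72·t + 24. Durch Integration von dem Ruck und Verwendung der Anfangsbedingung a(0) = -10, erhalten wir a(t) = -30·t^4 - 40·t^3 - 36·t^2 + 24·t - 10. Das Integral von der Beschleunigung, mit v(0) = -2, ergibt die Geschwindigkeit: v(t) = -6·t^5 - 10·t^4 - 12·t^3 + 12·t^2 - 10·t - 2. Wir haben die Geschwindigkeit v(t) = -6·t^5 - 10·t^4 - 12·t^3 + 12·t^2 - 10·t - 2. Durch Einsetzen von t = 3: v(3) = -2516.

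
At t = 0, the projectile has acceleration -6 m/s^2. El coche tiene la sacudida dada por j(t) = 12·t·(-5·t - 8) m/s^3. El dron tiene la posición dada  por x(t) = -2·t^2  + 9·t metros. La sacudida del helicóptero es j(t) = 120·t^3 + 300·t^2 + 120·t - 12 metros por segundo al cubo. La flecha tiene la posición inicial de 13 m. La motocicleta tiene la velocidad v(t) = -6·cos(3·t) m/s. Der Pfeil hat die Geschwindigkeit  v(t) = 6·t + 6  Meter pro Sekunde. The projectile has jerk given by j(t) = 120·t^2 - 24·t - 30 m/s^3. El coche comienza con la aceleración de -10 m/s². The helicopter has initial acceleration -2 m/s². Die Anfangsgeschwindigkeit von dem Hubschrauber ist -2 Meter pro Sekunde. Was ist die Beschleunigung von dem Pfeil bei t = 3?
Ausgehend von der Geschwindigkeit v(t) = 6·t + 6, nehmen wir 1 Ableitung. Die Ableitung von der Geschwindigkeit ergibt die Beschleunigung: a(t) = 6. Aus der Gleichung für die Beschleunigung a(t) = 6, setzen wir t = 3 ein und erhalten a = 6.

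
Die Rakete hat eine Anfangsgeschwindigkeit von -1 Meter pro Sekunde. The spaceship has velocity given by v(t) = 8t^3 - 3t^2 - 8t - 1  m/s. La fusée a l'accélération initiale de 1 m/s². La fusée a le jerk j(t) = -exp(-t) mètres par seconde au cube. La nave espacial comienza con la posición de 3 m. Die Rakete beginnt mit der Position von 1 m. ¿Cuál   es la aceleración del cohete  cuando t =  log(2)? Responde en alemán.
Wir müssen das Integral unserer Gleichung für den Ruck j(t) = -exp(-t) 1-mal finden. Die Stammfunktion von dem Ruck, mit a(0) = 1, ergibt die Beschleunigung: a(t) = exp(-t). Mit a(t) = exp(-t) und Einsetzen von t = log(2), finden wir a = 1/2.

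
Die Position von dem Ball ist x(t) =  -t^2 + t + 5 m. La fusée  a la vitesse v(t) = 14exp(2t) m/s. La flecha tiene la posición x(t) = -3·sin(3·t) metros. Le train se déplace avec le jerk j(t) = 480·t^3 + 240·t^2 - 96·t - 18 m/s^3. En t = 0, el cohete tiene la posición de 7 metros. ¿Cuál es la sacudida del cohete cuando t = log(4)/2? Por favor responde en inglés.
To solve this, we need to take 2 derivatives of our velocity equation v(t) = 14·exp(2·t). The derivative of velocity gives acceleration: a(t) = 28·exp(2·t). Differentiating acceleration, we get jerk: j(t) = 56·exp(2·t). Using j(t) = 56·exp(2·t) and substituting t = log(4)/2, we find j = 224.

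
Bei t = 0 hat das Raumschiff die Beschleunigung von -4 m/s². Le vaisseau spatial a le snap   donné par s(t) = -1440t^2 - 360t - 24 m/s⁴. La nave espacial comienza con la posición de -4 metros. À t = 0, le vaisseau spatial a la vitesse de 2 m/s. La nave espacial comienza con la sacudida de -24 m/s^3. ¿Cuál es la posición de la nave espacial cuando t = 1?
Partiendo del snap s(t) = -1440·t^2 - 360·t - 24, tomamos 4 antiderivadas. La integral del snap es la sacudida. Usando j(0) = -24, obtenemos j(t) = -480·t^3 - 180·t^2 - 24·t - 24. Integrando la sacudida y usando la condición inicial a(0) = -4, obtenemos a(t) = -120·t^4 - 60·t^3 - 12·t^2 - 24·t - 4. La antiderivada de la aceleración es la velocidad. Usando v(0) = 2, obtenemos v(t) = -24·t^5 - 15·t^4 - 4·t^3 - 12·t^2 - 4·t + 2. Tomando ∫v(t)dt y aplicando x(0) = -4, encontramos x(t) = -4·t^6 - 3·t^5 - t^4 - 4·t^3 - 2·t^2 + 2·t - 4. Tenemos la posición x(t) = -4·t^6 - 3·t^5 - t^4 - 4·t^3 - 2·t^2 + 2·t - 4. Sustituyendo t = 1: x(1) = -16.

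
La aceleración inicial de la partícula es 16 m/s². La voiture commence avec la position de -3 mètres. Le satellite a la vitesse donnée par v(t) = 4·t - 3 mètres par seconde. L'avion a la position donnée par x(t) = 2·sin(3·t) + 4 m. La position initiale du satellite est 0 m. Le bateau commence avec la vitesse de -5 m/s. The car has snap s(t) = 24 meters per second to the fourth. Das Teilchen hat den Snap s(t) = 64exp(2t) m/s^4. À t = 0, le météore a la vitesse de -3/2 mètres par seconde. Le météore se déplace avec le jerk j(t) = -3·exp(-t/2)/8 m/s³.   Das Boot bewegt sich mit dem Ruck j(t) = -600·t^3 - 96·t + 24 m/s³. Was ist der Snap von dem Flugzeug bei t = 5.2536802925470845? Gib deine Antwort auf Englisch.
Starting from position x(t) = 2·sin(3·t) + 4, we take 4 derivatives. The derivative of position gives velocity: v(t) = 6·cos(3·t). Taking d/dt of v(t), we find a(t) = -18·sin(3·t). Differentiating acceleration, we get jerk: j(t) = -54·cos(3·t). Differentiating jerk, we get snap: s(t) = 162·sin(3·t). We have snap s(t) = 162·sin(3·t). Substituting t = 5.2536802925470845: s(5.2536802925470845) = -8.59453597549580.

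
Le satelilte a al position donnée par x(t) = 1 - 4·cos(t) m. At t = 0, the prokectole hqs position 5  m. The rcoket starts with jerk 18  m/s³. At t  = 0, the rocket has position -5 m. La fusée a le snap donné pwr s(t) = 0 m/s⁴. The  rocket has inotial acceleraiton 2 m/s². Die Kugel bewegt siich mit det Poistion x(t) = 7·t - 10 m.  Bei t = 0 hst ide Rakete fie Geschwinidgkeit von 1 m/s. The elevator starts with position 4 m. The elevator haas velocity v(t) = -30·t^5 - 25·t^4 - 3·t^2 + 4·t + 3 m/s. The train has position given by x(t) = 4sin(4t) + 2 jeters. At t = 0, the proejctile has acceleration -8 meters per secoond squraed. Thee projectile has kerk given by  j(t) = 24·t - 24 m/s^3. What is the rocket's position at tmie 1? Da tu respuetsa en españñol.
Para resolver esto, necesitamos tomar 4 integrales de nuestra ecuación del snap s(t) = 0. Tomando ∫s(t)dt y aplicando j(0) = 18, encontramos j(t) = 18. La antiderivada de la sacudida, con a(0) = 2, da la aceleración: a(t) = 18·t + 2. Integrando la aceleración y usando la condición inicial v(0) = 1, obtenemos v(t) = 9·t^2 + 2·t + 1. La integral de la velocidad es la posición. Usando x(0) = -5, obtenemos x(t) = 3·t^3 + t^2 + t - 5. Tenemos la posición x(t) = 3·t^3 + t^2 + t - 5. Sustituyendo t = 1: x(1) = 0.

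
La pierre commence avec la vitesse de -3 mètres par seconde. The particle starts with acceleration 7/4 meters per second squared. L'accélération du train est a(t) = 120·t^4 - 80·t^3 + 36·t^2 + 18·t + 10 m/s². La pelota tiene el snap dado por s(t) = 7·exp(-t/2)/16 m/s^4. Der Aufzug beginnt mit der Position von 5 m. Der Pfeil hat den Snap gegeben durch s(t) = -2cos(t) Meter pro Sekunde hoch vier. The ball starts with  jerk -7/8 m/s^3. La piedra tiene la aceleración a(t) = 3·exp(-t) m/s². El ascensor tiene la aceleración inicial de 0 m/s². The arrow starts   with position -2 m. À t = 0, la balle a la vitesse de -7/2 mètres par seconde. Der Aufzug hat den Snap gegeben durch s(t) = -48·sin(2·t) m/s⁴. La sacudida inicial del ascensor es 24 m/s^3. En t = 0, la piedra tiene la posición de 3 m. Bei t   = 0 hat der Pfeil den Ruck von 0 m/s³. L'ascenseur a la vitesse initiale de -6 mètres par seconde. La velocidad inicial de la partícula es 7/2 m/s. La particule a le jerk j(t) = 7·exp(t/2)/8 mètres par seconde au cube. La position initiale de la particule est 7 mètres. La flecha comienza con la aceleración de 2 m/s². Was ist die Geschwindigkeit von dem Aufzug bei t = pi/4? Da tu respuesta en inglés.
We must find the antiderivative of our snap equation s(t) = -48·sin(2·t) 3 times. The antiderivative of snap, with j(0) = 24, gives jerk: j(t) = 24·cos(2·t). Finding the antiderivative of j(t) and using a(0) = 0: a(t) = 12·sin(2·t). Finding the antiderivative of a(t) and using v(0) = -6: v(t) = -6·cos(2·t). From the given velocity equation v(t) = -6·cos(2·t), we substitute t = pi/4 to get v = 0.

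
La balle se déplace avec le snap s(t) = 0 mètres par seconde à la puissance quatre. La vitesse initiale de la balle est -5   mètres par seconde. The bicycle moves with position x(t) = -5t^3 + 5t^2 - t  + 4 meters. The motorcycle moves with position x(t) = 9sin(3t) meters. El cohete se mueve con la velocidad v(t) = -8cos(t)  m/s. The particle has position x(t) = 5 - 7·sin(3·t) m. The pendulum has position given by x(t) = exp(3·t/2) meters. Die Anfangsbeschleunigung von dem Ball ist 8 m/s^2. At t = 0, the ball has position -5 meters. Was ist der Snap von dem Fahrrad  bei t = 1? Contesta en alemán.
Wir müssen unsere Gleichung für die Position x(t) = -5·t^3 + 5·t^2 - t + 4 4-mal ableiten. Die Ableitung von der Position ergibt die Geschwindigkeit: v(t) = -15·t^2 + 10·t - 1. Mit d/dt von v(t) finden wir a(t) = 10 - 30·t. Durch Ableiten von der Beschleunigung erhalten wir den Ruck: j(t) = -30. Mit d/dt von j(t) finden wir s(t) = 0. Aus der Gleichung für den Snap s(t) = 0, setzen wir t = 1 ein und erhalten s = 0.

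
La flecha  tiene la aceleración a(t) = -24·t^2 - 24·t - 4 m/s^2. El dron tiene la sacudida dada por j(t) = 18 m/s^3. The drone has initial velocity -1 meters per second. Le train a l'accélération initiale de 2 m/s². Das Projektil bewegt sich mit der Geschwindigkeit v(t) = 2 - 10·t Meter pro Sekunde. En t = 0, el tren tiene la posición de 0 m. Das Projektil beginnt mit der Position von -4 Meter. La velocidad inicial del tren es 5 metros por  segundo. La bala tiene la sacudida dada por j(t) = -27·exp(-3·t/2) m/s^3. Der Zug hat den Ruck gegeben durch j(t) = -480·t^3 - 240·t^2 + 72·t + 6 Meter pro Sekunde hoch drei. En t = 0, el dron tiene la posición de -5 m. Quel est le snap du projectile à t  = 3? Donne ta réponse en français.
Nous devons dériver notre équation de la vitesse v(t) = 2 - 10·t 3 fois. En prenant d/dt de v(t), nous trouvons a(t) = -10. En prenant d/dt de a(t), nous trouvons j(t) = 0. La dérivée du jerk donne le snap: s(t) = 0. En utilisant s(t) = 0 et en substituant t = 3, nous trouvons s = 0.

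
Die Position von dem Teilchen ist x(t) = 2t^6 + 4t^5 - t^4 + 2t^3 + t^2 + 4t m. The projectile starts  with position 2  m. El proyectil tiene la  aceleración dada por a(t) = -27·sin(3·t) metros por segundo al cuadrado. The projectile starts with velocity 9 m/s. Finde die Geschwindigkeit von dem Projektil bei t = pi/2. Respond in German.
Ausgehend von der Beschleunigung a(t) = -27·sin(3·t), nehmen wir 1 Stammfunktion. Die Stammfunktion von der Beschleunigung, mit v(0) = 9, ergibt die Geschwindigkeit: v(t) = 9·cos(3·t). Wir haben die Geschwindigkeit v(t) = 9·cos(3·t). Durch Einsetzen von t = pi/2: v(pi/2) = 0.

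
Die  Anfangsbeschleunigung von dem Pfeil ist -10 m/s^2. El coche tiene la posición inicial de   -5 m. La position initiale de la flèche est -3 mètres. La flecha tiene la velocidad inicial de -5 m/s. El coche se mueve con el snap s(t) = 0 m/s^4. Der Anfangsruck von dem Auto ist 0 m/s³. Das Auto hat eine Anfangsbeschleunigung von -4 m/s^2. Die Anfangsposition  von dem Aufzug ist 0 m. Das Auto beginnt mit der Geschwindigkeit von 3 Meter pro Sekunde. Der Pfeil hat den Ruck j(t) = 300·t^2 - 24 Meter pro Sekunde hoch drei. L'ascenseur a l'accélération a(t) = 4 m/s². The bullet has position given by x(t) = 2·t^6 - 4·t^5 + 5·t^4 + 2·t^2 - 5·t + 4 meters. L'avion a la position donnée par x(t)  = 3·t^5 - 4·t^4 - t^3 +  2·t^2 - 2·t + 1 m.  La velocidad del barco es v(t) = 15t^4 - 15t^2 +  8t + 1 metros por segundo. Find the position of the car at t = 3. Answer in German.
Wir müssen die Stammfunktion unserer Gleichung für den Snap s(t) = 0 4-mal finden. Die Stammfunktion von dem Snap ist der Ruck. Mit j(0) = 0 erhalten wir j(t) = 0. Die Stammfunktion von dem Ruck, mit a(0) = -4, ergibt die Beschleunigung: a(t) = -4. Mit ∫a(t)dt und Anwendung von v(0) = 3, finden wir v(t) = 3 - 4·t. Das Integral von der Geschwindigkeit, mit x(0) = -5, ergibt die Position: x(t) = -2·t^2 + 3·t - 5. Wir haben die Position x(t) = -2·t^2 + 3·t - 5. Durch Einsetzen von t = 3: x(3) = -14.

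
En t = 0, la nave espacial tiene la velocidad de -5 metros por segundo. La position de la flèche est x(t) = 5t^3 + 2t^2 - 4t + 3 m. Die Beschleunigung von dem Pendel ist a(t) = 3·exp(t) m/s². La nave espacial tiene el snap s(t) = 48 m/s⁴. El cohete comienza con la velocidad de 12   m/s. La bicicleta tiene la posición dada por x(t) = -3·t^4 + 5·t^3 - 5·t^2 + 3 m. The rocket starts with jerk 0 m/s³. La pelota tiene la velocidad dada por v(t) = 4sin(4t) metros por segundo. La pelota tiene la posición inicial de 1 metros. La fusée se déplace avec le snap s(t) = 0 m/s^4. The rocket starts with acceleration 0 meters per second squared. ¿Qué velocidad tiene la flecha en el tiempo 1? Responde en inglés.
We must differentiate our position equation x(t) = 5·t^3 + 2·t^2 - 4·t + 3 1 time. Differentiating position, we get velocity: v(t) = 15·t^2 + 4·t - 4. Using v(t) = 15·t^2 + 4·t - 4 and substituting t = 1, we find v = 15.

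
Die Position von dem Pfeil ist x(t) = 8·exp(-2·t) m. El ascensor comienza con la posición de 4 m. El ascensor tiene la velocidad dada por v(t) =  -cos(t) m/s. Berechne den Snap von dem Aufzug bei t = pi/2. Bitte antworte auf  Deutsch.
Wir müssen unsere Gleichung für die Geschwindigkeit v(t) = -cos(t) 3-mal ableiten. Die Ableitung von der Geschwindigkeit ergibt die Beschleunigung: a(t) = sin(t). Die Ableitung von der Beschleunigung ergibt den Ruck: j(t) = cos(t). Mit d/dt von j(t) finden wir s(t) = -sin(t). Mit s(t) = -sin(t) und Einsetzen von t = pi/2, finden wir s = -1.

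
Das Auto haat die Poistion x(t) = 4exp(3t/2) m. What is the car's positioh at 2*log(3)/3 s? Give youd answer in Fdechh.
En utilisant x(t) = 4·exp(3·t/2) et en substituant t = 2*log(3)/3, nous trouvons x = 12.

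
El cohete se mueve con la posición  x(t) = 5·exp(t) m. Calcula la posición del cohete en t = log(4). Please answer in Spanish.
De la ecuación de la posición x(t) = 5·exp(t), sustituimos t = log(4) para obtener x = 20.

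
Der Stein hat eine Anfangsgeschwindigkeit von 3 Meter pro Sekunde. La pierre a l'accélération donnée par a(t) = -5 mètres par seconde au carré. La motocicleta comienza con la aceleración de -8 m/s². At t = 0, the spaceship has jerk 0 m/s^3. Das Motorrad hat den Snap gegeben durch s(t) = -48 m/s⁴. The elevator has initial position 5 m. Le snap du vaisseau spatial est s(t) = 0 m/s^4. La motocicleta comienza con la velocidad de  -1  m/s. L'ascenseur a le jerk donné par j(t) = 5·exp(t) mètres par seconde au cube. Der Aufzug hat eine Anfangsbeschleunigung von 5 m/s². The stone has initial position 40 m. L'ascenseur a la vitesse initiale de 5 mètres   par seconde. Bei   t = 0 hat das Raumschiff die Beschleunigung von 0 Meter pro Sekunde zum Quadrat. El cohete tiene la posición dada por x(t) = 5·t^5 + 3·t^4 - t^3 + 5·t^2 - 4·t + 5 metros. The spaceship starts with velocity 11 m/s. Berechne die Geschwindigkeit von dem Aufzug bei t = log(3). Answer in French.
Pour résoudre ceci, nous devons prendre 2 primitives de notre équation du jerk j(t) = 5·exp(t). En prenant ∫j(t)dt et en appliquant a(0) = 5, nous trouvons a(t) = 5·exp(t). En prenant ∫a(t)dt et en appliquant v(0) = 5, nous trouvons v(t) = 5·exp(t). Nous avons la vitesse v(t) = 5·exp(t). En substituant t = log(3): v(log(3)) = 15.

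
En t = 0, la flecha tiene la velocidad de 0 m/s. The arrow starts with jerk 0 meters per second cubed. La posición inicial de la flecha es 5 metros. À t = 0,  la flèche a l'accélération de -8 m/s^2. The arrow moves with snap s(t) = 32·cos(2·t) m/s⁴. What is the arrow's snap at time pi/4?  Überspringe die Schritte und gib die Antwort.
The answer is 0.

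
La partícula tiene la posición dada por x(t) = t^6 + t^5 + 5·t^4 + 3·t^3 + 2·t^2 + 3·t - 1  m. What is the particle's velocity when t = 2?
To solve this, we need to take 1 derivative of our position equation x(t) = t^6 + t^5 + 5·t^4 + 3·t^3 + 2·t^2 + 3·t - 1. Taking d/dt of x(t), we find v(t) = 6·t^5 + 5·t^4 + 20·t^3 + 9·t^2 + 4·t + 3. We have velocity v(t) = 6·t^5 + 5·t^4 + 20·t^3 + 9·t^2 + 4·t + 3. Substituting t = 2: v(2) = 479.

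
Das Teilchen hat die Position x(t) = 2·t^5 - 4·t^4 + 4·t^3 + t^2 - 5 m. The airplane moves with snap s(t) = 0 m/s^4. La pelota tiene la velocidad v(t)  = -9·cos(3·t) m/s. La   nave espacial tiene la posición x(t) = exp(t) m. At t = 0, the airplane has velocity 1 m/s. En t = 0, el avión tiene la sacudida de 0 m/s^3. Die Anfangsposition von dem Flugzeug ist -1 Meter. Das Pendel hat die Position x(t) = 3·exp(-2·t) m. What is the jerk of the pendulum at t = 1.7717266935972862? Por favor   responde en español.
Debemos derivar nuestra ecuación de la posición x(t) = 3·exp(-2·t) 3 veces. La derivada de la posición da la velocidad: v(t) = -6·exp(-2·t). Tomando d/dt de v(t), encontramos a(t) = 12·exp(-2·t). Derivando la aceleración, obtenemos la sacudida: j(t) = -24·exp(-2·t). De la ecuación de la sacudida j(t) = -24·exp(-2·t), sustituimos t = 1.7717266935972862 para obtener j = -0.693919335258582.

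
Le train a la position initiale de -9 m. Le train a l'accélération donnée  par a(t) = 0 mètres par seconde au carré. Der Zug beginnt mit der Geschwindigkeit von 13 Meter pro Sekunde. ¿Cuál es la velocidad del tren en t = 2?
Necesitamos integrar nuestra ecuación de la aceleración a(t) = 0 1 vez. La antiderivada de la aceleración es la velocidad. Usando v(0) = 13, obtenemos v(t) = 13. Tenemos la velocidad v(t) = 13. Sustituyendo t = 2: v(2) = 13.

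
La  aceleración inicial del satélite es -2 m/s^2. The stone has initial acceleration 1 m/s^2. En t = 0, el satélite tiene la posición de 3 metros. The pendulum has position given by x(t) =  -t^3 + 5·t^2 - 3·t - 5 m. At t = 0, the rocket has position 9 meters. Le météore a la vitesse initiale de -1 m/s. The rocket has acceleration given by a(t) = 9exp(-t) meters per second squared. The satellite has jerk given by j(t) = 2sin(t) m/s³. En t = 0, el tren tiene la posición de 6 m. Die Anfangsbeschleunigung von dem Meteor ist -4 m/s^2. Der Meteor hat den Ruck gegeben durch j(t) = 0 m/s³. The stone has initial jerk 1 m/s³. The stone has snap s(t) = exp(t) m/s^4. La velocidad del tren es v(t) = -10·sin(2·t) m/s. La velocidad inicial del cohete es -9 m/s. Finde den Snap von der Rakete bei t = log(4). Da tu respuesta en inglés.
To solve this, we need to take 2 derivatives of our acceleration equation a(t) = 9·exp(-t). Taking d/dt of a(t), we find j(t) = -9·exp(-t). Differentiating jerk, we get snap: s(t) = 9·exp(-t). We have snap s(t) = 9·exp(-t). Substituting t = log(4): s(log(4)) = 9/4.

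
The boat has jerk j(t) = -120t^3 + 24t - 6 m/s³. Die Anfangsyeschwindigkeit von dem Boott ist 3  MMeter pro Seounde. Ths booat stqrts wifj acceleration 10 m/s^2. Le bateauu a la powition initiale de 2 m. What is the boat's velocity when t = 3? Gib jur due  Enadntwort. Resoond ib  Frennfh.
La réponse est -1344.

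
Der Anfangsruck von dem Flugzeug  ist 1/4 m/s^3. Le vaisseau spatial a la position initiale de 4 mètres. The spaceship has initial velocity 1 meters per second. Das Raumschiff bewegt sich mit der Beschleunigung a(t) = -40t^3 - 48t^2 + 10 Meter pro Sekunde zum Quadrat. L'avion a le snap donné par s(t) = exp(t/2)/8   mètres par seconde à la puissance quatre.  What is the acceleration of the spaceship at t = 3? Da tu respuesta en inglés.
Using a(t) = -40·t^3 - 48·t^2 + 10 and substituting t = 3, we find a = -1502.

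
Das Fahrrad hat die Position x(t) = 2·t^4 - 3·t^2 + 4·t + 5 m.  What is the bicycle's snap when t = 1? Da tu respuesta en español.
Para resolver esto, necesitamos tomar 4 derivadas de nuestra ecuación de la posición x(t) = 2·t^4 - 3·t^2 + 4·t + 5. Derivando la posición, obtenemos la velocidad: v(t) = 8·t^3 - 6·t + 4. La derivada de la velocidad da la aceleración: a(t) = 24·t^2 - 6. La derivada de la aceleración da la sacudida: j(t) = 48·t. Derivando la sacudida, obtenemos el snap: s(t) = 48. Tenemos el snap s(t) = 48. Sustituyendo t = 1: s(1) = 48.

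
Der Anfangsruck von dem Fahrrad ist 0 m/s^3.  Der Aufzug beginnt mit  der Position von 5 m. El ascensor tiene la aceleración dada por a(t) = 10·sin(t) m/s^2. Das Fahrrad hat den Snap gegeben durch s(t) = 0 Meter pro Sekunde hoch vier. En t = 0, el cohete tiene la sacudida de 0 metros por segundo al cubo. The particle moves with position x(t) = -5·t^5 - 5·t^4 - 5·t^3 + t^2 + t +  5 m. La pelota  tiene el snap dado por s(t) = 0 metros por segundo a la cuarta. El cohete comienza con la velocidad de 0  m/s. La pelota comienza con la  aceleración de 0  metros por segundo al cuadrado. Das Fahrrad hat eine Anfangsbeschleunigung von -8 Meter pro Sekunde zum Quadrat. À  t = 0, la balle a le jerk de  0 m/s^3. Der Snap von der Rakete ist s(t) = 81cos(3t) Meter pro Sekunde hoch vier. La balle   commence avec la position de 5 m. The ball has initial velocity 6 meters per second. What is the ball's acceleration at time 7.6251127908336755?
We must find the integral of our snap equation s(t) = 0 2 times. Integrating snap and using the initial condition j(0) = 0, we get j(t) = 0. The antiderivative of jerk, with a(0) = 0, gives acceleration: a(t) = 0. From the given acceleration equation a(t) = 0, we substitute t = 7.6251127908336755 to get a = 0.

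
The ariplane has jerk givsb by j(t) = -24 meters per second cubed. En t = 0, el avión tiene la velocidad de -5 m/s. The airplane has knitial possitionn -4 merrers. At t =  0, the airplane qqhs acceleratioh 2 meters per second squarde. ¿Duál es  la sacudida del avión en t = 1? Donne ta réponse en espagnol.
Usando j(t) = -24 y sustituyendo t = 1, encontramos j = -24.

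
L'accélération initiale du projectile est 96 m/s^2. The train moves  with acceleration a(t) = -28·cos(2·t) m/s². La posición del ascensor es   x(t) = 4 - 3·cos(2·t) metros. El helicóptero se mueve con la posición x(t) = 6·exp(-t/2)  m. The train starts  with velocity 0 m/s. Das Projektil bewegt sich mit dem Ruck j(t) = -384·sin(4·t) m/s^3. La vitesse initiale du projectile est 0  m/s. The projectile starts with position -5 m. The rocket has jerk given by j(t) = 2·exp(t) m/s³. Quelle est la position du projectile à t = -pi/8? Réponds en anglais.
To find the answer, we compute 3 integrals of j(t) = -384·sin(4·t). Taking ∫j(t)dt and applying a(0) = 96, we find a(t) = 96·cos(4·t). The antiderivative of acceleration, with v(0) = 0, gives velocity: v(t) = 24·sin(4·t). The antiderivative of velocity is position. Using x(0) = -5, we get x(t) = 1 - 6·cos(4·t). Using x(t) = 1 - 6·cos(4·t) and substituting t = -pi/8, we find x = 1.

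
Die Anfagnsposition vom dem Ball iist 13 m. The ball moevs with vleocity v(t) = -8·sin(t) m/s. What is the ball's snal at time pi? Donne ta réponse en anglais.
Starting from velocity v(t) = -8·sin(t), we take 3 derivatives. The derivative of velocity gives acceleration: a(t) = -8·cos(t). Differentiating acceleration, we get jerk: j(t) = 8·sin(t). Differentiating jerk, we get snap: s(t) = 8·cos(t). We have snap s(t) = 8·cos(t). Substituting t = pi: s(pi) = -8.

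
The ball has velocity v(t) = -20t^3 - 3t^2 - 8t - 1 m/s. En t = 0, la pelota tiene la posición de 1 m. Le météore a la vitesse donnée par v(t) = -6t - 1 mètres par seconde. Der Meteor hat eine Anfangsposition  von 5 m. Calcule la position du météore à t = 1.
Nous devons trouver la primitive de notre équation de la vitesse v(t) = -6·t - 1 1 fois. En prenant ∫v(t)dt et en appliquant x(0) = 5, nous trouvons x(t) = -3·t^2 - t + 5. Nous avons la position x(t) = -3·t^2 - t + 5. En substituant t = 1: x(1) = 1.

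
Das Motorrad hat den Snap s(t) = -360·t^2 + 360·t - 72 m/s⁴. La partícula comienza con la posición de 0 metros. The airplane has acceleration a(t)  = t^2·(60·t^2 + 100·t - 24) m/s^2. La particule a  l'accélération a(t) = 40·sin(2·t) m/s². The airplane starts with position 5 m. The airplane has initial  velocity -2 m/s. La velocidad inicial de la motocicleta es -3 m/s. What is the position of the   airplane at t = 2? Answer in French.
Pour résoudre ceci, nous devons prendre 2 intégrales de notre équation de l'accélération a(t) = t^2·(60·t^2 + 100·t - 24). En intégrant l'accélération et en utilisant la condition initiale v(0) = -2, nous obtenons v(t) = 12·t^5 + 25·t^4 - 8·t^3 - 2. En prenant ∫v(t)dt et en appliquant x(0) = 5, nous trouvons x(t) = 2·t^6 + 5·t^5 - 2·t^4 - 2·t + 5. Nous avons la position x(t) = 2·t^6 + 5·t^5 - 2·t^4 - 2·t + 5. En substituant t = 2: x(2) = 257.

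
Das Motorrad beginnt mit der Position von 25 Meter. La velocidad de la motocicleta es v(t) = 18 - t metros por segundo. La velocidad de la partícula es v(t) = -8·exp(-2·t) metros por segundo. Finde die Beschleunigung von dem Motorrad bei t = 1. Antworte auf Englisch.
We must differentiate our velocity equation v(t) = 18 - t 1 time. The derivative of velocity gives acceleration: a(t) = -1. From the given acceleration equation a(t) = -1, we substitute t = 1 to get a = -1.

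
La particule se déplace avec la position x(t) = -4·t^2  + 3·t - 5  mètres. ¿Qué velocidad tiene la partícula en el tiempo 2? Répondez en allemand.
Um dies zu lösen, müssen wir 1 Ableitung unserer Gleichung für die Position x(t) = -4·t^2 + 3·t - 5 nehmen. Mit d/dt von x(t) finden wir v(t) = 3 - 8·t. Wir haben die Geschwindigkeit v(t) = 3 - 8·t. Durch Einsetzen von t = 2: v(2) = -13.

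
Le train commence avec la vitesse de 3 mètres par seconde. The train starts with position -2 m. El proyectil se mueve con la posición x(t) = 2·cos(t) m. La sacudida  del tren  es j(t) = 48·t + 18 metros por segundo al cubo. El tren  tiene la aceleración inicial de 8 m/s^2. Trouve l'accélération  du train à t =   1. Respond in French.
Nous devons intégrer notre équation du jerk j(t) = 48·t + 18 1 fois. L'intégrale du jerk, avec a(0) = 8, donne l'accélération: a(t) = 24·t^2 + 18·t + 8. De l'équation de l'accélération a(t) = 24·t^2 + 18·t + 8, nous substituons t = 1 pour obtenir a = 50.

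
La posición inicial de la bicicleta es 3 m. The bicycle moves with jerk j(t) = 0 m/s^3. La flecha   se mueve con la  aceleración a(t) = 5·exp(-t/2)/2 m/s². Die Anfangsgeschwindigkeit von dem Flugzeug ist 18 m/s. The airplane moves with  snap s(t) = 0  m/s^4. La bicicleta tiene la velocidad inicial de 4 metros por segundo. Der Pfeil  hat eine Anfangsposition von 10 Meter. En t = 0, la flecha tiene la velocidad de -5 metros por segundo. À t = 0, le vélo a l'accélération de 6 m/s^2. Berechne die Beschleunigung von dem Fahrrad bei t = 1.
Wir müssen das Integral unserer Gleichung für den Ruck j(t) = 0 1-mal finden. Die Stammfunktion von dem Ruck ist die Beschleunigung. Mit a(0) = 6 erhalten wir a(t) = 6. Wir haben die Beschleunigung a(t) = 6. Durch Einsetzen von t = 1: a(1) = 6.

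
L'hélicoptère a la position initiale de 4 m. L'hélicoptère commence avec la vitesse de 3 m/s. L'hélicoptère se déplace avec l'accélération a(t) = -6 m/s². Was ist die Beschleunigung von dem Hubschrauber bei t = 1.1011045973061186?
Wir haben die Beschleunigung a(t) = -6. Durch Einsetzen von t = 1.1011045973061186: a(1.1011045973061186) = -6.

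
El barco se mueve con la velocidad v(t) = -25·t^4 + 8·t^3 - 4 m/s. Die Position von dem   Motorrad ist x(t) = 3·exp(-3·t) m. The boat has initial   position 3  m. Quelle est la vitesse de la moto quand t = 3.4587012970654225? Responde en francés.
Pour résoudre ceci, nous devons prendre 1 dérivée de notre équation de la position x(t) = 3·exp(-3·t). En prenant d/dt de x(t), nous trouvons v(t) = -9·exp(-3·t). De l'équation de la vitesse v(t) = -9·exp(-3·t), nous substituons t = 3.4587012970654225 pour obtenir v = -0.000280516134583203.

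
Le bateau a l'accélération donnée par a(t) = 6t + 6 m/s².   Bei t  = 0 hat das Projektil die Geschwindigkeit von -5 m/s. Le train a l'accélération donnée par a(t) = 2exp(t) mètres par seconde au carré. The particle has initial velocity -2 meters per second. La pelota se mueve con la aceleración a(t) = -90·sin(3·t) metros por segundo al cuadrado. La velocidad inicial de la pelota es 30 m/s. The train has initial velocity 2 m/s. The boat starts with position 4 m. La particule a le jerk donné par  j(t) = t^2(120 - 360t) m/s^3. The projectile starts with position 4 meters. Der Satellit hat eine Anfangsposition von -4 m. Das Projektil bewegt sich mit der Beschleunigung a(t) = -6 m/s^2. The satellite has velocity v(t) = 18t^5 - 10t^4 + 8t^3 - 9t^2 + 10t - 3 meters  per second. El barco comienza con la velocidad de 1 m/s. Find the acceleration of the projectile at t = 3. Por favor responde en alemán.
Wir haben die Beschleunigung a(t) = -6. Durch Einsetzen von t = 3: a(3) = -6.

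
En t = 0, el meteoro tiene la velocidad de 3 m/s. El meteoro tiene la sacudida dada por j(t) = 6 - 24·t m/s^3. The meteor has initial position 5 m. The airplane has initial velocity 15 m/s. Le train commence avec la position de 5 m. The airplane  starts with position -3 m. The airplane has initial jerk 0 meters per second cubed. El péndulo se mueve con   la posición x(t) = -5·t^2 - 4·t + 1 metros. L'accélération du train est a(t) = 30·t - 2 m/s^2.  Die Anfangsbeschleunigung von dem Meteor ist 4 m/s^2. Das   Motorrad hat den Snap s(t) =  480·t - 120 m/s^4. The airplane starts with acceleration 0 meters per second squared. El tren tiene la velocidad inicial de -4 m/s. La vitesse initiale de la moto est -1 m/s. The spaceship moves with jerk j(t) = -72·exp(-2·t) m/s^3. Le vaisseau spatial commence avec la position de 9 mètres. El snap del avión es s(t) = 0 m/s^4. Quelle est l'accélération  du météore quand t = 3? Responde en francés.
En partant du jerk j(t) = 6 - 24·t, nous prenons 1 primitive. En intégrant le jerk et en utilisant la condition initiale a(0) = 4, nous obtenons a(t) = -12·t^2 + 6·t + 4. En utilisant a(t) = -12·t^2 + 6·t + 4 et en substituant t = 3, nous trouvons a = -86.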